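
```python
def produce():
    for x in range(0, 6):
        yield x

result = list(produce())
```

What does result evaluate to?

Step 1: The generator yields each value from range(0, 6).
Step 2: list() consumes all yields: [0, 1, 2, 3, 4, 5].
Therefore result = [0, 1, 2, 3, 4, 5].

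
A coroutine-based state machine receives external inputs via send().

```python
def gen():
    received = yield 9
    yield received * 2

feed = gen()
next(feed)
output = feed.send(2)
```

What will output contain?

Step 1: next(feed) advances to first yield, producing 9.
Step 2: send(2) resumes, received = 2.
Step 3: yield received * 2 = 2 * 2 = 4.
Therefore output = 4.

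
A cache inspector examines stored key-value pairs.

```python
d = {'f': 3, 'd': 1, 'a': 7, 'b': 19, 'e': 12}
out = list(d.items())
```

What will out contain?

Step 1: d.items() returns (key, value) pairs in insertion order.
Therefore out = [('f', 3), ('d', 1), ('a', 7), ('b', 19), ('e', 12)].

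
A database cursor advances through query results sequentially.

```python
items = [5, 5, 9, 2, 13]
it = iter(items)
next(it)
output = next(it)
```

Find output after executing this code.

Step 1: Create iterator over [5, 5, 9, 2, 13].
Step 2: next() consumes 5.
Step 3: next() returns 5.
Therefore output = 5.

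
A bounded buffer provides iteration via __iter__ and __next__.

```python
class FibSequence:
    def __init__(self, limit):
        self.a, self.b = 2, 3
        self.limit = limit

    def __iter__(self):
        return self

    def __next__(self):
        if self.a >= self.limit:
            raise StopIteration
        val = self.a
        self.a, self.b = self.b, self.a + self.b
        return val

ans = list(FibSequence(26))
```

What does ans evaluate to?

Step 1: Fibonacci-like sequence (a=2, b=3) until >= 26:
  Yield 2, then a,b = 3,5
  Yield 3, then a,b = 5,8
  Yield 5, then a,b = 8,13
  Yield 8, then a,b = 13,21
  Yield 13, then a,b = 21,34
  Yield 21, then a,b = 34,55
Step 2: 34 >= 26, stop.
Therefore ans = [2, 3, 5, 8, 13, 21].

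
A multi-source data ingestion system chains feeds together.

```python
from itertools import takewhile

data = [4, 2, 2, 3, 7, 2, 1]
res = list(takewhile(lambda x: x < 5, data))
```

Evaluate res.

Step 1: takewhile stops at first element >= 5:
  4 < 5: take
  2 < 5: take
  2 < 5: take
  3 < 5: take
  7 >= 5: stop
Therefore res = [4, 2, 2, 3].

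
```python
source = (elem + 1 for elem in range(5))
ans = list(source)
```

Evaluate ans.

Step 1: For each elem in range(5), compute elem+1:
  elem=0: 0+1 = 1
  elem=1: 1+1 = 2
  elem=2: 2+1 = 3
  elem=3: 3+1 = 4
  elem=4: 4+1 = 5
Therefore ans = [1, 2, 3, 4, 5].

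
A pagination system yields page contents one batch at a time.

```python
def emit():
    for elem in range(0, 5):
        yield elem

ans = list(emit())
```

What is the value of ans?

Step 1: The generator yields each value from range(0, 5).
Step 2: list() consumes all yields: [0, 1, 2, 3, 4].
Therefore ans = [0, 1, 2, 3, 4].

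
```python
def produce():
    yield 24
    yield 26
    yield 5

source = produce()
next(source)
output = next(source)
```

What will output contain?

Step 1: produce() creates a generator.
Step 2: next(source) yields 24 (consumed and discarded).
Step 3: next(source) yields 26, assigned to output.
Therefore output = 26.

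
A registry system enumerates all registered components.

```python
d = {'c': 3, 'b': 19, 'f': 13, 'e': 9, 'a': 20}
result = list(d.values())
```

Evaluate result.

Step 1: d.values() returns the dictionary values in insertion order.
Therefore result = [3, 19, 13, 9, 20].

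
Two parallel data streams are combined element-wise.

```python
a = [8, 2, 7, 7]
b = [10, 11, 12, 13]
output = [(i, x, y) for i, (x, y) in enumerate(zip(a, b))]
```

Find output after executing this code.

Step 1: enumerate(zip(a, b)) gives index with paired elements:
  i=0: (8, 10)
  i=1: (2, 11)
  i=2: (7, 12)
  i=3: (7, 13)
Therefore output = [(0, 8, 10), (1, 2, 11), (2, 7, 12), (3, 7, 13)].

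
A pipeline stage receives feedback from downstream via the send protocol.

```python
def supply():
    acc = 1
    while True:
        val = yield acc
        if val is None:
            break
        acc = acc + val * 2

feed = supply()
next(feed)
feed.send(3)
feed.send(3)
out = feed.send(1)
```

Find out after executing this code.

Step 1: next() -> yield acc=1.
Step 2: send(3) -> val=3, acc = 1 + 3*2 = 7, yield 7.
Step 3: send(3) -> val=3, acc = 7 + 3*2 = 13, yield 13.
Step 4: send(1) -> val=1, acc = 13 + 1*2 = 15, yield 15.
Therefore out = 15.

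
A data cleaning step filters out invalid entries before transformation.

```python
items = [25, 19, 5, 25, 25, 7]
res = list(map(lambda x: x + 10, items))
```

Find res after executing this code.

Step 1: Apply lambda x: x + 10 to each element:
  25 -> 35
  19 -> 29
  5 -> 15
  25 -> 35
  25 -> 35
  7 -> 17
Therefore res = [35, 29, 15, 35, 35, 17].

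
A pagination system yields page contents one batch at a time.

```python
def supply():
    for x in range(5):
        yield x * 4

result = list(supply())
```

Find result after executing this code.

Step 1: For each x in range(5), yield x * 4:
  x=0: yield 0 * 4 = 0
  x=1: yield 1 * 4 = 4
  x=2: yield 2 * 4 = 8
  x=3: yield 3 * 4 = 12
  x=4: yield 4 * 4 = 16
Therefore result = [0, 4, 8, 12, 16].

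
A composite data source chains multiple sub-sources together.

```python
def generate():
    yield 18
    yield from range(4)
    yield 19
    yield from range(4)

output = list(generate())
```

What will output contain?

Step 1: Trace yields in order:
  yield 18
  yield 0
  yield 1
  yield 2
  yield 3
  yield 19
  yield 0
  yield 1
  yield 2
  yield 3
Therefore output = [18, 0, 1, 2, 3, 19, 0, 1, 2, 3].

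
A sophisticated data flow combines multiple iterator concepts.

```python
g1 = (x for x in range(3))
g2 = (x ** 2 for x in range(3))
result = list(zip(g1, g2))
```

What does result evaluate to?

Step 1: g1 produces [0, 1, 2].
Step 2: g2 produces [0, 1, 4].
Step 3: zip pairs them: [(0, 0), (1, 1), (2, 4)].
Therefore result = [(0, 0), (1, 1), (2, 4)].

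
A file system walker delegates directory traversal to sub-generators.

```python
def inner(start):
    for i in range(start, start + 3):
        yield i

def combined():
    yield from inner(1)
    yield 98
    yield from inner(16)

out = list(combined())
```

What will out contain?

Step 1: combined() delegates to inner(1):
  yield 1
  yield 2
  yield 3
Step 2: yield 98
Step 3: Delegates to inner(16):
  yield 16
  yield 17
  yield 18
Therefore out = [1, 2, 3, 98, 16, 17, 18].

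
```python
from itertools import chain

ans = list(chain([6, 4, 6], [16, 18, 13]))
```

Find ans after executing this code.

Step 1: chain() concatenates iterables: [6, 4, 6] + [16, 18, 13].
Therefore ans = [6, 4, 6, 16, 18, 13].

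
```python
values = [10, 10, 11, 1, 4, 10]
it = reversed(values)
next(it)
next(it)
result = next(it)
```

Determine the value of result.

Step 1: reversed([10, 10, 11, 1, 4, 10]) gives iterator: [10, 4, 1, 11, 10, 10].
Step 2: First next() = 10, second next() = 4.
Step 3: Third next() = 1.
Therefore result = 1.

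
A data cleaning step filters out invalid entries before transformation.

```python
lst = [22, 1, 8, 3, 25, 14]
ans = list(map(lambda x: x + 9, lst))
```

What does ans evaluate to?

Step 1: Apply lambda x: x + 9 to each element:
  22 -> 31
  1 -> 10
  8 -> 17
  3 -> 12
  25 -> 34
  14 -> 23
Therefore ans = [31, 10, 17, 12, 34, 23].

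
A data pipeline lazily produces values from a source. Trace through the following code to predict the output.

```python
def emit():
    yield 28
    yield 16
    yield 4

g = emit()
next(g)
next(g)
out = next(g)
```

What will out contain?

Step 1: emit() creates a generator.
Step 2: next(g) yields 28 (consumed and discarded).
Step 3: next(g) yields 16 (consumed and discarded).
Step 4: next(g) yields 4, assigned to out.
Therefore out = 4.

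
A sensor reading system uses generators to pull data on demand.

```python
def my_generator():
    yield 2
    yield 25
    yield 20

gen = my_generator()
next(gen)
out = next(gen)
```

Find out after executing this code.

Step 1: my_generator() creates a generator.
Step 2: next(gen) yields 2 (consumed and discarded).
Step 3: next(gen) yields 25, assigned to out.
Therefore out = 25.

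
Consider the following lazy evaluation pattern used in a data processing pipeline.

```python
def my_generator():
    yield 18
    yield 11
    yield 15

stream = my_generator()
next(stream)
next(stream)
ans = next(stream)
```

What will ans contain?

Step 1: my_generator() creates a generator.
Step 2: next(stream) yields 18 (consumed and discarded).
Step 3: next(stream) yields 11 (consumed and discarded).
Step 4: next(stream) yields 15, assigned to ans.
Therefore ans = 15.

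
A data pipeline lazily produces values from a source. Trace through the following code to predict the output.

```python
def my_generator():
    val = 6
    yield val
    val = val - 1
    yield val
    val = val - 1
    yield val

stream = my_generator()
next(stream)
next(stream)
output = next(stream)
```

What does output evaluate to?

Step 1: Trace through generator execution:
  Yield 1: val starts at 6, yield 6
  Yield 2: val = 6 - 1 = 5, yield 5
  Yield 3: val = 5 - 1 = 4, yield 4
Step 2: First next() gets 6, second next() gets the second value, third next() yields 4.
Therefore output = 4.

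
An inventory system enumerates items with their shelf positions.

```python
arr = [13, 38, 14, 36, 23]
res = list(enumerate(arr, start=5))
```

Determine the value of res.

Step 1: enumerate with start=5:
  (5, 13)
  (6, 38)
  (7, 14)
  (8, 36)
  (9, 23)
Therefore res = [(5, 13), (6, 38), (7, 14), (8, 36), (9, 23)].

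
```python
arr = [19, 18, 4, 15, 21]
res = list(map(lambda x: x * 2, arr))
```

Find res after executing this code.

Step 1: Apply lambda x: x * 2 to each element:
  19 -> 38
  18 -> 36
  4 -> 8
  15 -> 30
  21 -> 42
Therefore res = [38, 36, 8, 30, 42].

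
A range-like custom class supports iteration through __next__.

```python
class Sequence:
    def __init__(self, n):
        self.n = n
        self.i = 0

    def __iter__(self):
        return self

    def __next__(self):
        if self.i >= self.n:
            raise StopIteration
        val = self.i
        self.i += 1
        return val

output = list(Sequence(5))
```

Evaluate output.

Step 1: Sequence(5) creates an iterator counting 0 to 4.
Step 2: list() consumes all values: [0, 1, 2, 3, 4].
Therefore output = [0, 1, 2, 3, 4].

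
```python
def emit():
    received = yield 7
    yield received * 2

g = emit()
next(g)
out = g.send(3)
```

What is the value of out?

Step 1: next(g) advances to first yield, producing 7.
Step 2: send(3) resumes, received = 3.
Step 3: yield received * 2 = 3 * 2 = 6.
Therefore out = 6.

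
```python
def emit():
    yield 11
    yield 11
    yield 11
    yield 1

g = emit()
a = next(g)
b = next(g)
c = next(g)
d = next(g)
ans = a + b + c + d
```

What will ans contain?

Step 1: Create generator and consume all values:
  a = next(g) = 11
  b = next(g) = 11
  c = next(g) = 11
  d = next(g) = 1
Step 2: ans = 11 + 11 + 11 + 1 = 34.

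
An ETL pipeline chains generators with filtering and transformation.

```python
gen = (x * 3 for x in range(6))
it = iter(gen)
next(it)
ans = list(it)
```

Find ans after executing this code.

Step 1: Generator produces [0, 3, 6, 9, 12, 15].
Step 2: next(it) consumes first element (0).
Step 3: list(it) collects remaining: [3, 6, 9, 12, 15].
Therefore ans = [3, 6, 9, 12, 15].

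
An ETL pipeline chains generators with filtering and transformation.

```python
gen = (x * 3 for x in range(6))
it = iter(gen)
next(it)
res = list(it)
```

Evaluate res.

Step 1: Generator produces [0, 3, 6, 9, 12, 15].
Step 2: next(it) consumes first element (0).
Step 3: list(it) collects remaining: [3, 6, 9, 12, 15].
Therefore res = [3, 6, 9, 12, 15].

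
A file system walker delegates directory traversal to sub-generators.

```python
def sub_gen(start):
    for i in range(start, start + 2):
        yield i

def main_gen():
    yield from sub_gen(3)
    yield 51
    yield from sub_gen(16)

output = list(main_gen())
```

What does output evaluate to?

Step 1: main_gen() delegates to sub_gen(3):
  yield 3
  yield 4
Step 2: yield 51
Step 3: Delegates to sub_gen(16):
  yield 16
  yield 17
Therefore output = [3, 4, 51, 16, 17].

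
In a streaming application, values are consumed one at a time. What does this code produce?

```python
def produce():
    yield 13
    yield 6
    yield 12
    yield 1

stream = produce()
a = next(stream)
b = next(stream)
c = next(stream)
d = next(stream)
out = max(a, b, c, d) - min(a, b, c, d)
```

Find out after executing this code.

Step 1: Create generator and consume all values:
  a = next(stream) = 13
  b = next(stream) = 6
  c = next(stream) = 12
  d = next(stream) = 1
Step 2: max = 13, min = 1, out = 13 - 1 = 12.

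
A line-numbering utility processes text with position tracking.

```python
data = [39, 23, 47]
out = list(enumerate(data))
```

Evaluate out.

Step 1: enumerate pairs each element with its index:
  (0, 39)
  (1, 23)
  (2, 47)
Therefore out = [(0, 39), (1, 23), (2, 47)].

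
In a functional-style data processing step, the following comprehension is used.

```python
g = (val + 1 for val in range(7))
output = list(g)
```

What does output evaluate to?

Step 1: For each val in range(7), compute val+1:
  val=0: 0+1 = 1
  val=1: 1+1 = 2
  val=2: 2+1 = 3
  val=3: 3+1 = 4
  val=4: 4+1 = 5
  val=5: 5+1 = 6
  val=6: 6+1 = 7
Therefore output = [1, 2, 3, 4, 5, 6, 7].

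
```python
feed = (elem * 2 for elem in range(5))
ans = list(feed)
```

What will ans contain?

Step 1: For each elem in range(5), compute elem*2:
  elem=0: 0*2 = 0
  elem=1: 1*2 = 2
  elem=2: 2*2 = 4
  elem=3: 3*2 = 6
  elem=4: 4*2 = 8
Therefore ans = [0, 2, 4, 6, 8].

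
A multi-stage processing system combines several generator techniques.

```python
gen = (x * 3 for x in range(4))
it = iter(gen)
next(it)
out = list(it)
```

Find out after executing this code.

Step 1: Generator produces [0, 3, 6, 9].
Step 2: next(it) consumes first element (0).
Step 3: list(it) collects remaining: [3, 6, 9].
Therefore out = [3, 6, 9].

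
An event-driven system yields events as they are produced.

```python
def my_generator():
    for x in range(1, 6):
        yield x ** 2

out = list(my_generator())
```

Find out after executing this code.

Step 1: For each x in range(1, 6), yield x**2:
  x=1: yield 1**2 = 1
  x=2: yield 2**2 = 4
  x=3: yield 3**2 = 9
  x=4: yield 4**2 = 16
  x=5: yield 5**2 = 25
Therefore out = [1, 4, 9, 16, 25].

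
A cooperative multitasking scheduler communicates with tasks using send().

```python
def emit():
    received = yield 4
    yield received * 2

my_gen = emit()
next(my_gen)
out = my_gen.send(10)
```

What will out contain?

Step 1: next(my_gen) advances to first yield, producing 4.
Step 2: send(10) resumes, received = 10.
Step 3: yield received * 2 = 10 * 2 = 20.
Therefore out = 20.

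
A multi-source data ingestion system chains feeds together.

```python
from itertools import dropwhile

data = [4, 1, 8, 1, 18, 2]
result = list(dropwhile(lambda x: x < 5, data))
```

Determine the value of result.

Step 1: dropwhile drops elements while < 5:
  4 < 5: dropped
  1 < 5: dropped
  8: kept (dropping stopped)
Step 2: Remaining elements kept regardless of condition.
Therefore result = [8, 1, 18, 2].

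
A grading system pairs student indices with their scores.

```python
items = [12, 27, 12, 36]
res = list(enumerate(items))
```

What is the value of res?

Step 1: enumerate pairs each element with its index:
  (0, 12)
  (1, 27)
  (2, 12)
  (3, 36)
Therefore res = [(0, 12), (1, 27), (2, 12), (3, 36)].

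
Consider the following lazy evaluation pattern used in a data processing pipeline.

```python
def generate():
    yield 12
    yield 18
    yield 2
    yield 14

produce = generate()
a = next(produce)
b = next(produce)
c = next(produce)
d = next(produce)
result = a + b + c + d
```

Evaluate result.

Step 1: Create generator and consume all values:
  a = next(produce) = 12
  b = next(produce) = 18
  c = next(produce) = 2
  d = next(produce) = 14
Step 2: result = 12 + 18 + 2 + 14 = 46.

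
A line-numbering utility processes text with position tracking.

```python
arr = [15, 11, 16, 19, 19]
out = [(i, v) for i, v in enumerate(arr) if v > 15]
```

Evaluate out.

Step 1: Filter enumerate([15, 11, 16, 19, 19]) keeping v > 15:
  (0, 15): 15 <= 15, excluded
  (1, 11): 11 <= 15, excluded
  (2, 16): 16 > 15, included
  (3, 19): 19 > 15, included
  (4, 19): 19 > 15, included
Therefore out = [(2, 16), (3, 19), (4, 19)].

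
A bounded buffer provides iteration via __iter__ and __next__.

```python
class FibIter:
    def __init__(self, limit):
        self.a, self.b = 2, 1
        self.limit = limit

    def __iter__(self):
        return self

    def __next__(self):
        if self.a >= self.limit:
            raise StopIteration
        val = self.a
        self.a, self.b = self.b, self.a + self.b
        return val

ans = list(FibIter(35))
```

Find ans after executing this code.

Step 1: Fibonacci-like sequence (a=2, b=1) until >= 35:
  Yield 2, then a,b = 1,3
  Yield 1, then a,b = 3,4
  Yield 3, then a,b = 4,7
  Yield 4, then a,b = 7,11
  Yield 7, then a,b = 11,18
  Yield 11, then a,b = 18,29
  Yield 18, then a,b = 29,47
  Yield 29, then a,b = 47,76
Step 2: 47 >= 35, stop.
Therefore ans = [2, 1, 3, 4, 7, 11, 18, 29].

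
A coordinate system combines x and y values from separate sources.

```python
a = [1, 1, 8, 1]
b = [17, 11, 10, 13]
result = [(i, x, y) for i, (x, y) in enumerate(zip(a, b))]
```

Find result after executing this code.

Step 1: enumerate(zip(a, b)) gives index with paired elements:
  i=0: (1, 17)
  i=1: (1, 11)
  i=2: (8, 10)
  i=3: (1, 13)
Therefore result = [(0, 1, 17), (1, 1, 11), (2, 8, 10), (3, 1, 13)].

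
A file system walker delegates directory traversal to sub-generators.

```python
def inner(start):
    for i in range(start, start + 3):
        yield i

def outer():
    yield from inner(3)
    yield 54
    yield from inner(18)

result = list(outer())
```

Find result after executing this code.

Step 1: outer() delegates to inner(3):
  yield 3
  yield 4
  yield 5
Step 2: yield 54
Step 3: Delegates to inner(18):
  yield 18
  yield 19
  yield 20
Therefore result = [3, 4, 5, 54, 18, 19, 20].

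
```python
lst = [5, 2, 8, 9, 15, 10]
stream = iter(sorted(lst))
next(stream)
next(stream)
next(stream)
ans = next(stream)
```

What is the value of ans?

Step 1: sorted([5, 2, 8, 9, 15, 10]) = [2, 5, 8, 9, 10, 15].
Step 2: Create iterator and skip 3 elements.
Step 3: next() returns 9.
Therefore ans = 9.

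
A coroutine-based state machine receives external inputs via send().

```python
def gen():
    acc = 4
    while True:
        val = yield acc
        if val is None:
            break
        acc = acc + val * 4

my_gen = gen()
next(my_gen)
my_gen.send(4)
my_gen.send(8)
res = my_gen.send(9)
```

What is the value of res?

Step 1: next() -> yield acc=4.
Step 2: send(4) -> val=4, acc = 4 + 4*4 = 20, yield 20.
Step 3: send(8) -> val=8, acc = 20 + 8*4 = 52, yield 52.
Step 4: send(9) -> val=9, acc = 52 + 9*4 = 88, yield 88.
Therefore res = 88.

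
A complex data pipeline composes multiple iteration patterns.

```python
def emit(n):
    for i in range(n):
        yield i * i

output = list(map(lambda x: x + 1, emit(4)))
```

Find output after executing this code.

Step 1: emit(4) yields squares: [0, 1, 4, 9].
Step 2: map adds 1 to each: [1, 2, 5, 10].
Therefore output = [1, 2, 5, 10].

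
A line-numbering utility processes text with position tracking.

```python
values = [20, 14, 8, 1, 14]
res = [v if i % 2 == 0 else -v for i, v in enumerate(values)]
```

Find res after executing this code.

Step 1: For each (i, v), keep v if i is even, negate if odd:
  i=0 (even): keep 20
  i=1 (odd): negate to -14
  i=2 (even): keep 8
  i=3 (odd): negate to -1
  i=4 (even): keep 14
Therefore res = [20, -14, 8, -1, 14].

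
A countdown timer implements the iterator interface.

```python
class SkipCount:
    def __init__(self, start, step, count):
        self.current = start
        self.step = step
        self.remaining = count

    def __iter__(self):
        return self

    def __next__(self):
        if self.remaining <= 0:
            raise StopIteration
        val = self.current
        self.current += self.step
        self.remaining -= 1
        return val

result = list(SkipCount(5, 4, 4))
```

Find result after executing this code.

Step 1: SkipCount starts at 5, increments by 4, for 4 steps:
  Yield 5, then current += 4
  Yield 9, then current += 4
  Yield 13, then current += 4
  Yield 17, then current += 4
Therefore result = [5, 9, 13, 17].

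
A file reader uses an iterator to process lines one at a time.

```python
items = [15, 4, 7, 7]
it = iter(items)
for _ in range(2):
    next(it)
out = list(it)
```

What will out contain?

Step 1: Create iterator over [15, 4, 7, 7].
Step 2: Advance 2 positions (consuming [15, 4]).
Step 3: list() collects remaining elements: [7, 7].
Therefore out = [7, 7].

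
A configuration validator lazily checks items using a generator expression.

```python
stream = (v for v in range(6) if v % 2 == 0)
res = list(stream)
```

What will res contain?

Step 1: Filter range(6) keeping only even values:
  v=0: even, included
  v=1: odd, excluded
  v=2: even, included
  v=3: odd, excluded
  v=4: even, included
  v=5: odd, excluded
Therefore res = [0, 2, 4].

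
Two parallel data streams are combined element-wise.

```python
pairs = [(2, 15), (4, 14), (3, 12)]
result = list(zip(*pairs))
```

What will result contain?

Step 1: zip(*pairs) transposes: unzips [(2, 15), (4, 14), (3, 12)] into separate sequences.
Step 2: First elements: (2, 4, 3), second elements: (15, 14, 12).
Therefore result = [(2, 4, 3), (15, 14, 12)].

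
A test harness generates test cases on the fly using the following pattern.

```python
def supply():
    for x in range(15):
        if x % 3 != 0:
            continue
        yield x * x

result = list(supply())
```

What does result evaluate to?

Step 1: Only yield x**2 when x is divisible by 3:
  x=0: 0 % 3 == 0, yield 0**2 = 0
  x=3: 3 % 3 == 0, yield 3**2 = 9
  x=6: 6 % 3 == 0, yield 6**2 = 36
  x=9: 9 % 3 == 0, yield 9**2 = 81
  x=12: 12 % 3 == 0, yield 12**2 = 144
Therefore result = [0, 9, 36, 81, 144].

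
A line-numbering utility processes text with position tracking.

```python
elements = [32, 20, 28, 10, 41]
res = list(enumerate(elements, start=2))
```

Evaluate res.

Step 1: enumerate with start=2:
  (2, 32)
  (3, 20)
  (4, 28)
  (5, 10)
  (6, 41)
Therefore res = [(2, 32), (3, 20), (4, 28), (5, 10), (6, 41)].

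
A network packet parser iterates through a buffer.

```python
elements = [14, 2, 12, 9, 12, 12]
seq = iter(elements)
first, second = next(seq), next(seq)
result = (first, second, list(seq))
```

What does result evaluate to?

Step 1: Create iterator over [14, 2, 12, 9, 12, 12].
Step 2: first = 14, second = 2.
Step 3: Remaining elements: [12, 9, 12, 12].
Therefore result = (14, 2, [12, 9, 12, 12]).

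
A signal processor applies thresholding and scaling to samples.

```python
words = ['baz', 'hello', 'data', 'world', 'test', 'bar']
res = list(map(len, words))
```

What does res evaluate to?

Step 1: Map len() to each word:
  'baz' -> 3
  'hello' -> 5
  'data' -> 4
  'world' -> 5
  'test' -> 4
  'bar' -> 3
Therefore res = [3, 5, 4, 5, 4, 3].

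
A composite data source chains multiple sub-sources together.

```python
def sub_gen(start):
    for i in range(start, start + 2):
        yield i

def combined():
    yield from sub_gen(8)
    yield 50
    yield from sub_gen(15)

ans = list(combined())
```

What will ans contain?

Step 1: combined() delegates to sub_gen(8):
  yield 8
  yield 9
Step 2: yield 50
Step 3: Delegates to sub_gen(15):
  yield 15
  yield 16
Therefore ans = [8, 9, 50, 15, 16].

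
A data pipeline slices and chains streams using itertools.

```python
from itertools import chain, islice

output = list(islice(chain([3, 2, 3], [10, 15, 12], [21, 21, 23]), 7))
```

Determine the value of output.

Step 1: chain([3, 2, 3], [10, 15, 12], [21, 21, 23]) = [3, 2, 3, 10, 15, 12, 21, 21, 23].
Step 2: islice takes first 7 elements: [3, 2, 3, 10, 15, 12, 21].
Therefore output = [3, 2, 3, 10, 15, 12, 21].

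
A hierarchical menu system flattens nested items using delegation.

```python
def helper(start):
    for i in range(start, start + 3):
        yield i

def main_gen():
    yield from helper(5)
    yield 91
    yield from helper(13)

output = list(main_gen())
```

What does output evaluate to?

Step 1: main_gen() delegates to helper(5):
  yield 5
  yield 6
  yield 7
Step 2: yield 91
Step 3: Delegates to helper(13):
  yield 13
  yield 14
  yield 15
Therefore output = [5, 6, 7, 91, 13, 14, 15].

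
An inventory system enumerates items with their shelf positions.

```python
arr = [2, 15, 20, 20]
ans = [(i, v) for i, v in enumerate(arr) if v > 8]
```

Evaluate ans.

Step 1: Filter enumerate([2, 15, 20, 20]) keeping v > 8:
  (0, 2): 2 <= 8, excluded
  (1, 15): 15 > 8, included
  (2, 20): 20 > 8, included
  (3, 20): 20 > 8, included
Therefore ans = [(1, 15), (2, 20), (3, 20)].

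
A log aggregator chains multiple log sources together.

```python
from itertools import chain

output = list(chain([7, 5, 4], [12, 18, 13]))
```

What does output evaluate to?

Step 1: chain() concatenates iterables: [7, 5, 4] + [12, 18, 13].
Therefore output = [7, 5, 4, 12, 18, 13].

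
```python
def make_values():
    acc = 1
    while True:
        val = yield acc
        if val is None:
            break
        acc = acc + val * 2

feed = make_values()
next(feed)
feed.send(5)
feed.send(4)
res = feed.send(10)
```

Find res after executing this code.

Step 1: next() -> yield acc=1.
Step 2: send(5) -> val=5, acc = 1 + 5*2 = 11, yield 11.
Step 3: send(4) -> val=4, acc = 11 + 4*2 = 19, yield 19.
Step 4: send(10) -> val=10, acc = 19 + 10*2 = 39, yield 39.
Therefore res = 39.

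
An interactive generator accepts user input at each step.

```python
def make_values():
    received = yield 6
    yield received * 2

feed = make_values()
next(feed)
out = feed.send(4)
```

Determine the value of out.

Step 1: next(feed) advances to first yield, producing 6.
Step 2: send(4) resumes, received = 4.
Step 3: yield received * 2 = 4 * 2 = 8.
Therefore out = 8.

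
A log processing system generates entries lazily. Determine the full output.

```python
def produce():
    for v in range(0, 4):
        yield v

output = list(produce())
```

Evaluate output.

Step 1: The generator yields each value from range(0, 4).
Step 2: list() consumes all yields: [0, 1, 2, 3].
Therefore output = [0, 1, 2, 3].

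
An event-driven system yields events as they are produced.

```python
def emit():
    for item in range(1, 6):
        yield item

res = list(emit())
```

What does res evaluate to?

Step 1: The generator yields each value from range(1, 6).
Step 2: list() consumes all yields: [1, 2, 3, 4, 5].
Therefore res = [1, 2, 3, 4, 5].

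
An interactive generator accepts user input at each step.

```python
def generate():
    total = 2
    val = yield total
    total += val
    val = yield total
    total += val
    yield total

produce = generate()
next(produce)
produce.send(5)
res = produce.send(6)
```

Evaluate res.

Step 1: next() -> yield total=2.
Step 2: send(5) -> val=5, total = 2+5 = 7, yield 7.
Step 3: send(6) -> val=6, total = 7+6 = 13, yield 13.
Therefore res = 13.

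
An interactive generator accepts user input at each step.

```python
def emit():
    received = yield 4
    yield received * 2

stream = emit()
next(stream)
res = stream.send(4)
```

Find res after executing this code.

Step 1: next(stream) advances to first yield, producing 4.
Step 2: send(4) resumes, received = 4.
Step 3: yield received * 2 = 4 * 2 = 8.
Therefore res = 8.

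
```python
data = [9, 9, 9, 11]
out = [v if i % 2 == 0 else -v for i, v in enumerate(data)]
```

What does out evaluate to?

Step 1: For each (i, v), keep v if i is even, negate if odd:
  i=0 (even): keep 9
  i=1 (odd): negate to -9
  i=2 (even): keep 9
  i=3 (odd): negate to -11
Therefore out = [9, -9, 9, -11].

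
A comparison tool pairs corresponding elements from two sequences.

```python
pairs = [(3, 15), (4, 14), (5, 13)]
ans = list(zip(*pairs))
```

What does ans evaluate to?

Step 1: zip(*pairs) transposes: unzips [(3, 15), (4, 14), (5, 13)] into separate sequences.
Step 2: First elements: (3, 4, 5), second elements: (15, 14, 13).
Therefore ans = [(3, 4, 5), (15, 14, 13)].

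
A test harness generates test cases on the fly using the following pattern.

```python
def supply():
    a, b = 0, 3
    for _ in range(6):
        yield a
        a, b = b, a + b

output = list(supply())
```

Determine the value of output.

Step 1: Fibonacci-like sequence starting with a=0, b=3:
  Iteration 1: yield a=0, then a,b = 3,3
  Iteration 2: yield a=3, then a,b = 3,6
  Iteration 3: yield a=3, then a,b = 6,9
  Iteration 4: yield a=6, then a,b = 9,15
  Iteration 5: yield a=9, then a,b = 15,24
  Iteration 6: yield a=15, then a,b = 24,39
Therefore output = [0, 3, 3, 6, 9, 15].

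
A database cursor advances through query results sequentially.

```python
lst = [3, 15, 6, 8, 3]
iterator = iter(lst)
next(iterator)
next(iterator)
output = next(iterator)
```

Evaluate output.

Step 1: Create iterator over [3, 15, 6, 8, 3].
Step 2: next() consumes 3.
Step 3: next() consumes 15.
Step 4: next() returns 6.
Therefore output = 6.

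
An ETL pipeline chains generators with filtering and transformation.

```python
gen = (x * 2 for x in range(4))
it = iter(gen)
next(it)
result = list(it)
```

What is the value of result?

Step 1: Generator produces [0, 2, 4, 6].
Step 2: next(it) consumes first element (0).
Step 3: list(it) collects remaining: [2, 4, 6].
Therefore result = [2, 4, 6].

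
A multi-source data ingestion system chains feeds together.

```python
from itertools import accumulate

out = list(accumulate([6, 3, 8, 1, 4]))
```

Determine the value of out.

Step 1: accumulate computes running sums:
  + 6 = 6
  + 3 = 9
  + 8 = 17
  + 1 = 18
  + 4 = 22
Therefore out = [6, 9, 17, 18, 22].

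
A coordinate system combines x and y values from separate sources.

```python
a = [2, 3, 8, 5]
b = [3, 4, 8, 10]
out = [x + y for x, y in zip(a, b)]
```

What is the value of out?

Step 1: Add corresponding elements:
  2 + 3 = 5
  3 + 4 = 7
  8 + 8 = 16
  5 + 10 = 15
Therefore out = [5, 7, 16, 15].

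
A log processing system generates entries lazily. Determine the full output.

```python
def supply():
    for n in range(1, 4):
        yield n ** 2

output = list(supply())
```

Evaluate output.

Step 1: For each n in range(1, 4), yield n**2:
  n=1: yield 1**2 = 1
  n=2: yield 2**2 = 4
  n=3: yield 3**2 = 9
Therefore output = [1, 4, 9].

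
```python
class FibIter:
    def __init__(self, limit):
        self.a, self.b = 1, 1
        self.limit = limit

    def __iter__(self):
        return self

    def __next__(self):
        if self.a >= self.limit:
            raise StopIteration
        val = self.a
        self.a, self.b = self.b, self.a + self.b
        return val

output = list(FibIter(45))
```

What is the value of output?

Step 1: Fibonacci-like sequence (a=1, b=1) until >= 45:
  Yield 1, then a,b = 1,2
  Yield 1, then a,b = 2,3
  Yield 2, then a,b = 3,5
  Yield 3, then a,b = 5,8
  Yield 5, then a,b = 8,13
  Yield 8, then a,b = 13,21
  Yield 13, then a,b = 21,34
  Yield 21, then a,b = 34,55
  Yield 34, then a,b = 55,89
Step 2: 55 >= 45, stop.
Therefore output = [1, 1, 2, 3, 5, 8, 13, 21, 34].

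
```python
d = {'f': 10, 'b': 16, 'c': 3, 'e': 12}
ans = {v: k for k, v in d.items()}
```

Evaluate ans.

Step 1: Invert dict (swap keys and values):
  'f': 10 -> 10: 'f'
  'b': 16 -> 16: 'b'
  'c': 3 -> 3: 'c'
  'e': 12 -> 12: 'e'
Therefore ans = {10: 'f', 16: 'b', 3: 'c', 12: 'e'}.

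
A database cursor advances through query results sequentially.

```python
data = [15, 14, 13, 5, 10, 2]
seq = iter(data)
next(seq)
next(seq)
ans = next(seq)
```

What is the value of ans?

Step 1: Create iterator over [15, 14, 13, 5, 10, 2].
Step 2: next() consumes 15.
Step 3: next() consumes 14.
Step 4: next() returns 13.
Therefore ans = 13.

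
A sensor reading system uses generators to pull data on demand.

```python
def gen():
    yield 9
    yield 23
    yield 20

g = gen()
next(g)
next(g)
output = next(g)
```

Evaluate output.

Step 1: gen() creates a generator.
Step 2: next(g) yields 9 (consumed and discarded).
Step 3: next(g) yields 23 (consumed and discarded).
Step 4: next(g) yields 20, assigned to output.
Therefore output = 20.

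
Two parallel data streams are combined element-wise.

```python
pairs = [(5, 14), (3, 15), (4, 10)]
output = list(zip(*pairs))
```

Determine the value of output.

Step 1: zip(*pairs) transposes: unzips [(5, 14), (3, 15), (4, 10)] into separate sequences.
Step 2: First elements: (5, 3, 4), second elements: (14, 15, 10).
Therefore output = [(5, 3, 4), (14, 15, 10)].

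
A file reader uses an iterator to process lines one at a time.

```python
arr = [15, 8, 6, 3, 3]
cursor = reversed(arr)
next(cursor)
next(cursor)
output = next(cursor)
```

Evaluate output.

Step 1: reversed([15, 8, 6, 3, 3]) gives iterator: [3, 3, 6, 8, 15].
Step 2: First next() = 3, second next() = 3.
Step 3: Third next() = 6.
Therefore output = 6.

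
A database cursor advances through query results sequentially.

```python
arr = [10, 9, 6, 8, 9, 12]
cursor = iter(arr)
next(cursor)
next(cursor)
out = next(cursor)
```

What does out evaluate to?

Step 1: Create iterator over [10, 9, 6, 8, 9, 12].
Step 2: next() consumes 10.
Step 3: next() consumes 9.
Step 4: next() returns 6.
Therefore out = 6.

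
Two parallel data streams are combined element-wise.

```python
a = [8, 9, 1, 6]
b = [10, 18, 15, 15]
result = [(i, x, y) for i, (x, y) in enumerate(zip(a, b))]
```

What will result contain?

Step 1: enumerate(zip(a, b)) gives index with paired elements:
  i=0: (8, 10)
  i=1: (9, 18)
  i=2: (1, 15)
  i=3: (6, 15)
Therefore result = [(0, 8, 10), (1, 9, 18), (2, 1, 15), (3, 6, 15)].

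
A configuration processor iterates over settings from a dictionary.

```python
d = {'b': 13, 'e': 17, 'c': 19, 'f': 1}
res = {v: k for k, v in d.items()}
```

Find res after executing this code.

Step 1: Invert dict (swap keys and values):
  'b': 13 -> 13: 'b'
  'e': 17 -> 17: 'e'
  'c': 19 -> 19: 'c'
  'f': 1 -> 1: 'f'
Therefore res = {13: 'b', 17: 'e', 19: 'c', 1: 'f'}.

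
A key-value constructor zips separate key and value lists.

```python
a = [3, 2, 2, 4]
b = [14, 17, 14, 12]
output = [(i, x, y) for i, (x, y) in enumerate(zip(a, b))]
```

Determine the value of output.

Step 1: enumerate(zip(a, b)) gives index with paired elements:
  i=0: (3, 14)
  i=1: (2, 17)
  i=2: (2, 14)
  i=3: (4, 12)
Therefore output = [(0, 3, 14), (1, 2, 17), (2, 2, 14), (3, 4, 12)].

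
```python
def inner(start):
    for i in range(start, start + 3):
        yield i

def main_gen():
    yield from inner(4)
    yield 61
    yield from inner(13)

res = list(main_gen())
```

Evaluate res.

Step 1: main_gen() delegates to inner(4):
  yield 4
  yield 5
  yield 6
Step 2: yield 61
Step 3: Delegates to inner(13):
  yield 13
  yield 14
  yield 15
Therefore res = [4, 5, 6, 61, 13, 14, 15].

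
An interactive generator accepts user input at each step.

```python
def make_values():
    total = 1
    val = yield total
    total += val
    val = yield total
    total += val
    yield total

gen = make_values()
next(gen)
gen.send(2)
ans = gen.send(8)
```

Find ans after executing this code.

Step 1: next() -> yield total=1.
Step 2: send(2) -> val=2, total = 1+2 = 3, yield 3.
Step 3: send(8) -> val=8, total = 3+8 = 11, yield 11.
Therefore ans = 11.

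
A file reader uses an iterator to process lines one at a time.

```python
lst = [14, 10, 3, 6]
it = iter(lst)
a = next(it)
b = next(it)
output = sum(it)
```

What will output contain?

Step 1: Create iterator over [14, 10, 3, 6].
Step 2: a = next() = 14, b = next() = 10.
Step 3: sum() of remaining [3, 6] = 9.
Therefore output = 9.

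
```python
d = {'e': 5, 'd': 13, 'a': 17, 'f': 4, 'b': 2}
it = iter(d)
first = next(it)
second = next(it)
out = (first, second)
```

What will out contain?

Step 1: iter(d) iterates over keys: ['e', 'd', 'a', 'f', 'b'].
Step 2: first = next(it) = 'e', second = next(it) = 'd'.
Therefore out = ('e', 'd').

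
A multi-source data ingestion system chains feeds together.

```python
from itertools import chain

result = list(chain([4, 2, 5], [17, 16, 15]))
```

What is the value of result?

Step 1: chain() concatenates iterables: [4, 2, 5] + [17, 16, 15].
Therefore result = [4, 2, 5, 17, 16, 15].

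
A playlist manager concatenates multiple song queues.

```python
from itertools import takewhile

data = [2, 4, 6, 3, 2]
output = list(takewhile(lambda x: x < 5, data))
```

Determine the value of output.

Step 1: takewhile stops at first element >= 5:
  2 < 5: take
  4 < 5: take
  6 >= 5: stop
Therefore output = [2, 4].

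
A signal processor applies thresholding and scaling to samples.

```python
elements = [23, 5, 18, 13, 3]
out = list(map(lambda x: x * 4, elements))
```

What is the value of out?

Step 1: Apply lambda x: x * 4 to each element:
  23 -> 92
  5 -> 20
  18 -> 72
  13 -> 52
  3 -> 12
Therefore out = [92, 20, 72, 52, 12].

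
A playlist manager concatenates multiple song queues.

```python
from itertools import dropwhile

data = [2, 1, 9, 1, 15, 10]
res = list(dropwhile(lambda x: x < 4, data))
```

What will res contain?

Step 1: dropwhile drops elements while < 4:
  2 < 4: dropped
  1 < 4: dropped
  9: kept (dropping stopped)
Step 2: Remaining elements kept regardless of condition.
Therefore res = [9, 1, 15, 10].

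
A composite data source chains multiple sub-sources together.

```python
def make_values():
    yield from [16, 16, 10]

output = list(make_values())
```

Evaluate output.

Step 1: yield from delegates to the iterable, yielding each element.
Step 2: Collected values: [16, 16, 10].
Therefore output = [16, 16, 10].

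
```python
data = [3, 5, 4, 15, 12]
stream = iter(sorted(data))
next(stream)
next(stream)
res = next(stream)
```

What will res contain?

Step 1: sorted([3, 5, 4, 15, 12]) = [3, 4, 5, 12, 15].
Step 2: Create iterator and skip 2 elements.
Step 3: next() returns 5.
Therefore res = 5.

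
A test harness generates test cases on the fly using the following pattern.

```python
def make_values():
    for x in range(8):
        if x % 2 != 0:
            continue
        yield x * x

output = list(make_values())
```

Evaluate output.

Step 1: Only yield x**2 when x is divisible by 2:
  x=0: 0 % 2 == 0, yield 0**2 = 0
  x=2: 2 % 2 == 0, yield 2**2 = 4
  x=4: 4 % 2 == 0, yield 4**2 = 16
  x=6: 6 % 2 == 0, yield 6**2 = 36
Therefore output = [0, 4, 16, 36].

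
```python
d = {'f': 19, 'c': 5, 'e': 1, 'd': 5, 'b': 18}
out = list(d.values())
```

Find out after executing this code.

Step 1: d.values() returns the dictionary values in insertion order.
Therefore out = [19, 5, 1, 5, 18].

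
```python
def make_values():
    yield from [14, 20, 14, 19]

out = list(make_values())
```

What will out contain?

Step 1: yield from delegates to the iterable, yielding each element.
Step 2: Collected values: [14, 20, 14, 19].
Therefore out = [14, 20, 14, 19].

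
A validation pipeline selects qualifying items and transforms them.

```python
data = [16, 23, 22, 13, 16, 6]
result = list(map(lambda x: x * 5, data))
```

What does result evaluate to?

Step 1: Apply lambda x: x * 5 to each element:
  16 -> 80
  23 -> 115
  22 -> 110
  13 -> 65
  16 -> 80
  6 -> 30
Therefore result = [80, 115, 110, 65, 80, 30].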